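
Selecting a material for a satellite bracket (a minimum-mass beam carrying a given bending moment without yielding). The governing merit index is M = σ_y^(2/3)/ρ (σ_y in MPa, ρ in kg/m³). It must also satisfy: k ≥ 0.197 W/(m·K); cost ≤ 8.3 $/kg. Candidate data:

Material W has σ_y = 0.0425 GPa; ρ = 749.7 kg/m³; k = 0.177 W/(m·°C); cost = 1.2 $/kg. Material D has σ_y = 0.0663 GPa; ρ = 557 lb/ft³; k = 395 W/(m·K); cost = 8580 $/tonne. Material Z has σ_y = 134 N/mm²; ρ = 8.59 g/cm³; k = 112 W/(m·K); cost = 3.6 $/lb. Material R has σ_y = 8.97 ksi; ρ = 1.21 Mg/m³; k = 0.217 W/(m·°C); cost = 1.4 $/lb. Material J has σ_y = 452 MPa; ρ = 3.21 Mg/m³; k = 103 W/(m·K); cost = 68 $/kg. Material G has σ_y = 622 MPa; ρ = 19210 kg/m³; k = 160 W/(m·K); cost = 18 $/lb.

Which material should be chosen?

Screen on constraints: k ≥ 0.197 W/(m·K); cost ≤ 8.3 $/kg. Survivors: material Z, material R.
After converting to SI:
  material Z: σ_y = 134.0 MPa, ρ = 8590 kg/m³
  material R: σ_y = 61.85 MPa, ρ = 1210 kg/m³
  material R: M = 12.9×10⁻³
  material Z: M = 3.05×10⁻³
Material R ranks first.

material R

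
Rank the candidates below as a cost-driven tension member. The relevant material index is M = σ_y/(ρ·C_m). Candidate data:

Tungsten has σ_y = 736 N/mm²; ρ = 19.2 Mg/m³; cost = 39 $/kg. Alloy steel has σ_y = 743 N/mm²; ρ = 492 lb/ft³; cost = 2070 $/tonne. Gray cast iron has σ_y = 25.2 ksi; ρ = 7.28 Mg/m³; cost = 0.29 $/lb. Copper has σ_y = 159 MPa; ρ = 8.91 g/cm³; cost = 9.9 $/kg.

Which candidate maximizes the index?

Putting every candidate on a common basis:
  tungsten: σ_y = 736.0 MPa, ρ = 19200 kg/m³, cost = 39.00 $/kg
  alloy steel: σ_y = 743.0 MPa, ρ = 7881 kg/m³, cost = 2.070 $/kg
  gray cast iron: σ_y = 173.7 MPa, ρ = 7280 kg/m³, cost = 0.6393 $/kg
  copper: σ_y = 159.0 MPa, ρ = 8910 kg/m³, cost = 9.900 $/kg
  alloy steel: M = 45.5 kN·m per $
  gray cast iron: M = 37.3 kN·m per $
  copper: M = 1.80 kN·m per $
  tungsten: M = 0.983 kN·m per $
Highest index: alloy steel.

alloy steel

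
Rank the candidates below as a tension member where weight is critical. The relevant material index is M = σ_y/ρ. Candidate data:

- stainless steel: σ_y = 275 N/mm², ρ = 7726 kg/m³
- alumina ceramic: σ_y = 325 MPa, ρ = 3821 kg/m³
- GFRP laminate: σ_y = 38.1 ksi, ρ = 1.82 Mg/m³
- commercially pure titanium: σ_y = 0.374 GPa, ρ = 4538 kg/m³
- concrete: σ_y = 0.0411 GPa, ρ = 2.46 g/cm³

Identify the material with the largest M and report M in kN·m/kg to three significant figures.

In SI units:
  stainless steel: σ_y = 275.0 MPa, ρ = 7726 kg/m³
  alumina ceramic: σ_y = 325.0 MPa, ρ = 3821 kg/m³
  GFRP laminate: σ_y = 262.7 MPa, ρ = 1820 kg/m³
  commercially pure titanium: σ_y = 374.0 MPa, ρ = 4538 kg/m³
  concrete: σ_y = 41.10 MPa, ρ = 2460 kg/m³
  GFRP laminate: M = 144 kN·m/kg
  alumina ceramic: M = 85.1 kN·m/kg
  commercially pure titanium: M = 82.4 kN·m/kg
  stainless steel: M = 35.6 kN·m/kg
  concrete: M = 16.7 kN·m/kg
Highest index: GFRP laminate.

GFRP laminate, M = 144 kN·m/kg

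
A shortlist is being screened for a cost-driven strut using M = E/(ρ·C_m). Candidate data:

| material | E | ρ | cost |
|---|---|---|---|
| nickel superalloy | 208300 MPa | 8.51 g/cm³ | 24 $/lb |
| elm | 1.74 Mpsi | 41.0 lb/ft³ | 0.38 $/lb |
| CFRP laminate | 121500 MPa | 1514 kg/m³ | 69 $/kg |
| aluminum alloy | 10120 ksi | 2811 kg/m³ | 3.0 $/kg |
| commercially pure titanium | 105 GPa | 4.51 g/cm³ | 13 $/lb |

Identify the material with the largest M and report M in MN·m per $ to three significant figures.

elm, M = 21.8 MN·m per $

Convert each candidate to consistent units, then evaluate M:
  nickel superalloy: E = 208.3 GPa, ρ = 8510 kg/m³, cost = 52.91 $/kg
  elm: E = 12.00 GPa, ρ = 656.8 kg/m³, cost = 0.8377 $/kg
  CFRP laminate: E = 121.5 GPa, ρ = 1514 kg/m³, cost = 69.00 $/kg
  aluminum alloy: E = 69.77 GPa, ρ = 2811 kg/m³, cost = 3.000 $/kg
  commercially pure titanium: E = 105.0 GPa, ρ = 4510 kg/m³, cost = 28.66 $/kg
  elm: M = 21.8 MN·m per $
  aluminum alloy: M = 8.27 MN·m per $
  CFRP laminate: M = 1.16 MN·m per $
  commercially pure titanium: M = 0.812 MN·m per $
  nickel superalloy: M = 0.463 MN·m per $
Elm ranks first.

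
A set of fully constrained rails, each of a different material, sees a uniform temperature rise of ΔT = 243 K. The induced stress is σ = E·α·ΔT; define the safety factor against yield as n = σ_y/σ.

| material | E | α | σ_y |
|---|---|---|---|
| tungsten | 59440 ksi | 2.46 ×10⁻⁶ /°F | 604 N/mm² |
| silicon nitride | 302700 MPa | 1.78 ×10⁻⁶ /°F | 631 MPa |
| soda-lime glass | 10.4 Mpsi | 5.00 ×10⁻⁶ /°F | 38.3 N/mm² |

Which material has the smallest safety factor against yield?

soda-lime glass

Per material, after unit conversion:
  tungsten: E = 409.8, α = 4.43, σ_y = 604.0 → σ = 441 MPa, n = 1.37
  silicon nitride: E = 302.7, α = 3.20, σ_y = 631.0 → σ = 236 MPa, n = 2.68
  soda-lime glass: E = 71.71, α = 9.00, σ_y = 38.30 → σ = 157 MPa, n = 0.244
Soda-lime glass has the lowest safety factor, n = 0.244.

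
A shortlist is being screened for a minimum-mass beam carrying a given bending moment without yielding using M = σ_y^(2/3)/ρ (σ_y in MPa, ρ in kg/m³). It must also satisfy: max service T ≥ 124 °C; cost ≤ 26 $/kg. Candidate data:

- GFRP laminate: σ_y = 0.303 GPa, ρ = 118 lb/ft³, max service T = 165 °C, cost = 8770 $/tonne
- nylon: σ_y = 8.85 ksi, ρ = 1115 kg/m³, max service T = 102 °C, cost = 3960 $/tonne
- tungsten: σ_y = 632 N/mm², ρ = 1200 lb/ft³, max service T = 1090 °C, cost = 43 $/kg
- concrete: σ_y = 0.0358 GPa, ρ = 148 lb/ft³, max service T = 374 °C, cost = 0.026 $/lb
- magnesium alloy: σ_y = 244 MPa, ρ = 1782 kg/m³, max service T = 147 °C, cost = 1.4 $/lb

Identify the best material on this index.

GFRP laminate

Screen on constraints: max service T ≥ 124 °C; cost ≤ 26 $/kg. Survivors: GFRP laminate, concrete, magnesium alloy.
After converting to SI:
  GFRP laminate: σ_y = 303.0 MPa, ρ = 1890 kg/m³
  concrete: σ_y = 35.80 MPa, ρ = 2371 kg/m³
  magnesium alloy: σ_y = 244.0 MPa, ρ = 1782 kg/m³
  GFRP laminate: M = 23.9×10⁻³
  magnesium alloy: M = 21.9×10⁻³
  concrete: M = 4.58×10⁻³
GFRP laminate ranks first.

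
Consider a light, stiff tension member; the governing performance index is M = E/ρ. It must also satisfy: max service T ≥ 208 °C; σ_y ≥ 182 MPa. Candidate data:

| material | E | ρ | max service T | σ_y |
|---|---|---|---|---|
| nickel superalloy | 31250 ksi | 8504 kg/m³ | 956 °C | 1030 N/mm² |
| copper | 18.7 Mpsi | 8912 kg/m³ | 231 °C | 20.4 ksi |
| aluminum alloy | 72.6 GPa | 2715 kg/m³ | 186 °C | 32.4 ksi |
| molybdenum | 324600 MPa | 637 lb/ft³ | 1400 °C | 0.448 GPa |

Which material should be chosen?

molybdenum

Screen on constraints: max service T ≥ 208 °C; σ_y ≥ 182 MPa. Survivors: nickel superalloy, molybdenum.
Normalizing units and computing the index:
  nickel superalloy: E = 215.5 GPa, ρ = 8504 kg/m³
  molybdenum: E = 324.6 GPa, ρ = 10200 kg/m³
  molybdenum: M = 31.8 MN·m/kg
  nickel superalloy: M = 25.3 MN·m/kg
Molybdenum has the largest M.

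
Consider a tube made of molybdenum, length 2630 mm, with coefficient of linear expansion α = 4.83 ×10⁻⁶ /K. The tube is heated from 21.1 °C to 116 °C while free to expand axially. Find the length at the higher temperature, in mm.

ΔT = 116 − 21.1 = 94.90 K.
ΔL = α·L₀·ΔT = 4.83×10⁻⁶ × 2630 mm × 94.90 K = 1.21 mm.
L = L₀ + ΔL = 2630 + 1.21 = 2631.2 mm.

2631.2 mm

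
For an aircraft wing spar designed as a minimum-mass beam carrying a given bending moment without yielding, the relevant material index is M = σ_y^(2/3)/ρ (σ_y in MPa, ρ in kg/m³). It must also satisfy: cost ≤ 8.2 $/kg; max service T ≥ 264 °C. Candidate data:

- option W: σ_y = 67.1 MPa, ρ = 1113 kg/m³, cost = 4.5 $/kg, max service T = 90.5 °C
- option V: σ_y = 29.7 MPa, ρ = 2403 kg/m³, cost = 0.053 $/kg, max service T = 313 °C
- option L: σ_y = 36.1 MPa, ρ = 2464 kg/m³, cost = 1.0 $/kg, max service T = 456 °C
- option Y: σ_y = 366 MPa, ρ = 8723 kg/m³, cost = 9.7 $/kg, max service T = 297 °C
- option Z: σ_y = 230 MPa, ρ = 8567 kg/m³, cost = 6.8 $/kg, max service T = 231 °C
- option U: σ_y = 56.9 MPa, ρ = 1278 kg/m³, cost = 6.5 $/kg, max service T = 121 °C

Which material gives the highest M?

Screen on constraints: cost ≤ 8.2 $/kg; max service T ≥ 264 °C. Survivors: option V, option L.
Computing M directly (units already consistent):
  option L: M = 4.43×10⁻³
  option V: M = 3.99×10⁻³
Option L ranks first.

option L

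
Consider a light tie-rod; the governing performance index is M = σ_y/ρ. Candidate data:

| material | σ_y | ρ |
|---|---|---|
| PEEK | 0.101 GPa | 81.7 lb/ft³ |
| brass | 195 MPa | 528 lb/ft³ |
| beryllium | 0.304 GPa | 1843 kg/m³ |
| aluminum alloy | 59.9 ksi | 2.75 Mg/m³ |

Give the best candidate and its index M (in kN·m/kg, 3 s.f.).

beryllium, M = 165 kN·m/kg

Normalizing units and computing the index:
  PEEK: σ_y = 101.0 MPa, ρ = 1309 kg/m³
  brass: σ_y = 195.0 MPa, ρ = 8458 kg/m³
  beryllium: σ_y = 304.0 MPa, ρ = 1843 kg/m³
  aluminum alloy: σ_y = 413.0 MPa, ρ = 2750 kg/m³
  beryllium: M = 165 kN·m/kg
  aluminum alloy: M = 150 kN·m/kg
  PEEK: M = 77.2 kN·m/kg
  brass: M = 23.1 kN·m/kg
Beryllium ranks first.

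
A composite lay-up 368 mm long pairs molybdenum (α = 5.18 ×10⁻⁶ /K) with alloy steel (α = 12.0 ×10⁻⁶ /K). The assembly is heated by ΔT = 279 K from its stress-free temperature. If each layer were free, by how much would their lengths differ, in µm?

Δα = |5.18 − 12.0|×10⁻⁶/K = 6.82×10⁻⁶/K.
ΔL_mismatch = Δα·L·ΔT = 6.82×10⁻⁶ × 368.0 mm × 279.0 K = 700 µm.

700 µm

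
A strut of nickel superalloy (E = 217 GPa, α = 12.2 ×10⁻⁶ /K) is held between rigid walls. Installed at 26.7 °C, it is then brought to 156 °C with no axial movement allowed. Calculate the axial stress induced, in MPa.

342 MPa

ΔT = 129.3 K. Constrained thermal stress σ = E·α·ΔT = 217.0×10³ MPa × 12.2×10⁻⁶ × 129.3 = 342 MPa (compressive).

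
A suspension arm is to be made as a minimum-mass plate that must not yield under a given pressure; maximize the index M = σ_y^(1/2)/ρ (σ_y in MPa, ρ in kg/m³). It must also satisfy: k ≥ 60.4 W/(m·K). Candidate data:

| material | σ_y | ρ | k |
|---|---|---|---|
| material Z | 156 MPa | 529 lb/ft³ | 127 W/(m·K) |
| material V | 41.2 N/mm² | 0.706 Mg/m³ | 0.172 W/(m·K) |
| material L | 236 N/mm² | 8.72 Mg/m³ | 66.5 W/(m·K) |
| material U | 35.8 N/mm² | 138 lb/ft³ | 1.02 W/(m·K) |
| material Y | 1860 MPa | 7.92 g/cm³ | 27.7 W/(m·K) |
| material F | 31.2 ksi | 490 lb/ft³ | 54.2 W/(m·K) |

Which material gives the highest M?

Screen on constraints: k ≥ 60.4 W/(m·K). Survivors: material Z, material L.
In SI units:
  material Z: σ_y = 156.0 MPa, ρ = 8474 kg/m³
  material L: σ_y = 236.0 MPa, ρ = 8720 kg/m³
  material L: M = 1.76×10⁻³
  material Z: M = 1.47×10⁻³
Material L has the largest M.

material L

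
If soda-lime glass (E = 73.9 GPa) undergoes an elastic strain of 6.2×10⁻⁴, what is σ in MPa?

45.8 MPa

σ = E·ε = 73900 MPa × 6.2×10⁻⁴ = 45.8 MPa.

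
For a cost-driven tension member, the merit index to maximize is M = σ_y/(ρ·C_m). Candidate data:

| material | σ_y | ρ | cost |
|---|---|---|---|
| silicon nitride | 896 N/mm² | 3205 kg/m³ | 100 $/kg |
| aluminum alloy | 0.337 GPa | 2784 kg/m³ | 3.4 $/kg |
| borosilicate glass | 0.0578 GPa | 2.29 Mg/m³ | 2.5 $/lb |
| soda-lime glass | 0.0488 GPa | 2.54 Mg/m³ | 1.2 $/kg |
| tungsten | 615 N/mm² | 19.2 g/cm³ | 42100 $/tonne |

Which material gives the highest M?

Normalizing units and computing the index:
  silicon nitride: σ_y = 896.0 MPa, ρ = 3205 kg/m³, cost = 100.0 $/kg
  aluminum alloy: σ_y = 337.0 MPa, ρ = 2784 kg/m³, cost = 3.400 $/kg
  borosilicate glass: σ_y = 57.80 MPa, ρ = 2290 kg/m³, cost = 5.511 $/kg
  soda-lime glass: σ_y = 48.80 MPa, ρ = 2540 kg/m³, cost = 1.200 $/kg
  tungsten: σ_y = 615.0 MPa, ρ = 19200 kg/m³, cost = 42.10 $/kg
  aluminum alloy: M = 35.6 kN·m per $
  soda-lime glass: M = 16.0 kN·m per $
  borosilicate glass: M = 4.58 kN·m per $
  silicon nitride: M = 2.80 kN·m per $
  tungsten: M = 0.761 kN·m per $
Aluminum alloy ranks first.

aluminum alloy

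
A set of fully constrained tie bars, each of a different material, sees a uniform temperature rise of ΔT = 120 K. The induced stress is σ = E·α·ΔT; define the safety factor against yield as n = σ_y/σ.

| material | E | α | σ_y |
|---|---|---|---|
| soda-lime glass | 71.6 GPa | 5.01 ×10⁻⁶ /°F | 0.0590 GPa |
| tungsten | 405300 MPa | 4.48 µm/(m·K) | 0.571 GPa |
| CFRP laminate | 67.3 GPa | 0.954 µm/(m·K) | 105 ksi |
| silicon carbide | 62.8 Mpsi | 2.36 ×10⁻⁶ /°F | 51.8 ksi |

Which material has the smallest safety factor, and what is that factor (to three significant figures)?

soda-lime glass, n = 0.761

With everything in SI (GPa, ×10⁻⁶/K, MPa):
  soda-lime glass: E = 71.60, α = 9.02, σ_y = 59.00 → σ = 77.5 MPa, n = 0.761
  tungsten: E = 405.3, α = 4.48, σ_y = 571.0 → σ = 218 MPa, n = 2.62
  CFRP laminate: E = 67.30, α = 0.954, σ_y = 723.9 → σ = 7.70 MPa, n = 94.0
  silicon carbide: E = 433.0, α = 4.25, σ_y = 357.1 → σ = 221 MPa, n = 1.62
The minimum is soda-lime glass at n = 0.761.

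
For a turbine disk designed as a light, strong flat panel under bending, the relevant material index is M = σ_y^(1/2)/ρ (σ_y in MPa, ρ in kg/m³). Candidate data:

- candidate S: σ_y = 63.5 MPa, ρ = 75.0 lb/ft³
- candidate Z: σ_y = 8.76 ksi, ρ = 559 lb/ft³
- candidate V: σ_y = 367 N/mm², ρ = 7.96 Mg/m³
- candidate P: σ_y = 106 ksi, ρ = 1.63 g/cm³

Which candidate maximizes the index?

Putting every candidate on a common basis:
  candidate S: σ_y = 63.50 MPa, ρ = 1201 kg/m³
  candidate Z: σ_y = 60.40 MPa, ρ = 8954 kg/m³
  candidate V: σ_y = 367.0 MPa, ρ = 7960 kg/m³
  candidate P: σ_y = 730.8 MPa, ρ = 1630 kg/m³
  candidate P: M = 16.6×10⁻³
  candidate S: M = 6.63×10⁻³
  candidate V: M = 2.41×10⁻³
  candidate Z: M = 0.868×10⁻³
Highest index: candidate P.

candidate P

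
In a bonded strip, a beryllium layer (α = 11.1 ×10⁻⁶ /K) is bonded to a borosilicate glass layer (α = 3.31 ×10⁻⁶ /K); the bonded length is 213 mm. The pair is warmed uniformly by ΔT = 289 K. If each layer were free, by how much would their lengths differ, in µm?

480 µm

Δα = |11.1 − 3.31|×10⁻⁶/K = 7.79×10⁻⁶/K.
ΔL_mismatch = Δα·L·ΔT = 7.79×10⁻⁶ × 213.0 mm × 289.0 K = 480 µm.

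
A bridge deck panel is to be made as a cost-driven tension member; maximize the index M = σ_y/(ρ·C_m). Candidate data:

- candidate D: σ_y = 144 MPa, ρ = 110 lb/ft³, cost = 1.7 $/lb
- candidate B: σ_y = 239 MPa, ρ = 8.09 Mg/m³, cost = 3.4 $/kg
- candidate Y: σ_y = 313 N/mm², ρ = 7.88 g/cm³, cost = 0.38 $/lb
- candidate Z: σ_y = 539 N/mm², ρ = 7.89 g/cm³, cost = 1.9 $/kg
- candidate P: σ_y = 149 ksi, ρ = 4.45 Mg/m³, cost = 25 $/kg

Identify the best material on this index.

Putting every candidate on a common basis:
  candidate D: σ_y = 144.0 MPa, ρ = 1762 kg/m³, cost = 3.748 $/kg
  candidate B: σ_y = 239.0 MPa, ρ = 8090 kg/m³, cost = 3.400 $/kg
  candidate Y: σ_y = 313.0 MPa, ρ = 7880 kg/m³, cost = 0.8377 $/kg
  candidate Z: σ_y = 539.0 MPa, ρ = 7890 kg/m³, cost = 1.900 $/kg
  candidate P: σ_y = 1027 MPa, ρ = 4450 kg/m³, cost = 25.00 $/kg
  candidate Y: M = 47.4 kN·m per $
  candidate Z: M = 36.0 kN·m per $
  candidate D: M = 21.8 kN·m per $
  candidate P: M = 9.23 kN·m per $
  candidate B: M = 8.69 kN·m per $
Candidate Y ranks first.

candidate Y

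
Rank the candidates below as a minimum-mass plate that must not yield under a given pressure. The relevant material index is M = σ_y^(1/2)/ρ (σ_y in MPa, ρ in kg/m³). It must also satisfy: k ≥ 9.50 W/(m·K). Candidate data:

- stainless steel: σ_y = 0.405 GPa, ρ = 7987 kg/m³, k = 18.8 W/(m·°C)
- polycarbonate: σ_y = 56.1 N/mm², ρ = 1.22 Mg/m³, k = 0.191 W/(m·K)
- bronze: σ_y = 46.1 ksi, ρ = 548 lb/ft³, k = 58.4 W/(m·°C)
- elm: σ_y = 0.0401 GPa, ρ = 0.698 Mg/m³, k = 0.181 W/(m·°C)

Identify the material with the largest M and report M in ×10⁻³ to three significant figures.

Screen on constraints: k ≥ 9.50 W/(m·K). Survivors: stainless steel, bronze.
Normalizing units and computing the index:
  stainless steel: σ_y = 405.0 MPa, ρ = 7987 kg/m³
  bronze: σ_y = 317.8 MPa, ρ = 8778 kg/m³
  stainless steel: M = 2.52×10⁻³
  bronze: M = 2.03×10⁻³
Stainless steel has the largest M.

stainless steel, M = 2.52×10⁻³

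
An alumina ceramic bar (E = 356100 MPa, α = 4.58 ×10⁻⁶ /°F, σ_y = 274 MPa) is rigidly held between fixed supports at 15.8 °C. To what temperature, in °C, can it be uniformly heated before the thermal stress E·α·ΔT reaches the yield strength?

109 °C

E = 356100 MPa = 356.1 GPa.
α = 4.58×10⁻⁶/°F × 9/5 = 8.24×10⁻⁶/K.
E·α·ΔT = 274.0 MPa ⇒ ΔT = 274.0 / (356.1×10³ × 8.24×10⁻⁶) = 93.33 K.
T = 15.8 + 93.33 = 109.1 °C.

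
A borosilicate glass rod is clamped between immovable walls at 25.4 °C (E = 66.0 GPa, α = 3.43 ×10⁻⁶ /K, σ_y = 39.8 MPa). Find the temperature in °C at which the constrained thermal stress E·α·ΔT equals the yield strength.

E·α·ΔT = 39.80 MPa ⇒ ΔT = 39.80 / (66.00×10³ × 3.43×10⁻⁶) = 175.8 K.
T = 25.4 + 175.8 = 201.2 °C.

201 °C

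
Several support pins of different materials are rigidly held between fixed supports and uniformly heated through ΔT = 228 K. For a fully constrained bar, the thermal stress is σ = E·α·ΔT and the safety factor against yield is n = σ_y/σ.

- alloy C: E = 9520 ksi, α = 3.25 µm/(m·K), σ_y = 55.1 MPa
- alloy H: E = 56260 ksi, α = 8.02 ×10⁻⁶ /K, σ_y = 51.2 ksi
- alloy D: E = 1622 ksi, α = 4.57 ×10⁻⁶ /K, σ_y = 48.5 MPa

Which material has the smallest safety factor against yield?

alloy H

Converting E to GPa, α to ×10⁻⁶/K, σ_y to MPa, then σ and n for each:
  alloy C: E = 65.64, α = 3.25, σ_y = 55.10 → σ = 48.6 MPa, n = 1.13
  alloy H: E = 387.9, α = 8.02, σ_y = 353.0 → σ = 709 MPa, n = 0.498
  alloy D: E = 11.18, α = 4.57, σ_y = 48.50 → σ = 11.7 MPa, n = 4.16
Alloy H has the lowest safety factor, n = 0.498.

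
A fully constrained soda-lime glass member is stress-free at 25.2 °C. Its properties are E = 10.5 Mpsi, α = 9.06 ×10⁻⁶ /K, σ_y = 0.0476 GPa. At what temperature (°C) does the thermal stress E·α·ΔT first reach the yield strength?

E = 10.5 Mpsi = 72.39 GPa.
σ_y = 0.0476 GPa = 47.60 MPa.
E·α·ΔT = 47.60 MPa ⇒ ΔT = 47.60 / (72.39×10³ × 9.06×10⁻⁶) = 72.57 K.
T = 25.2 + 72.57 = 97.77 °C.

97.8 °C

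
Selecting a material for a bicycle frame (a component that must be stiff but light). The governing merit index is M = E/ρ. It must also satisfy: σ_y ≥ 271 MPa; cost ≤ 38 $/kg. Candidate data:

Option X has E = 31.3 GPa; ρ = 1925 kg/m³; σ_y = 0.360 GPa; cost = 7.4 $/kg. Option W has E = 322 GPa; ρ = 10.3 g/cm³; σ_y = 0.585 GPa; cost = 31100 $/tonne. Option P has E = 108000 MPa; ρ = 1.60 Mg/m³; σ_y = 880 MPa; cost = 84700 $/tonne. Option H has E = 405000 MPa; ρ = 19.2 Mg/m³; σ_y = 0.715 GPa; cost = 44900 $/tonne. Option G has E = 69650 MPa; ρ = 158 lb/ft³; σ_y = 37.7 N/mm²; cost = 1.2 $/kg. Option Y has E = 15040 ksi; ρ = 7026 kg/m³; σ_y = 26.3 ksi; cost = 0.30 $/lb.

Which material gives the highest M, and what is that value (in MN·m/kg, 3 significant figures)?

Screen on constraints: σ_y ≥ 271 MPa; cost ≤ 38 $/kg. Survivors: option X, option W.
Normalizing units and computing the index:
  option X: E = 31.30 GPa, ρ = 1925 kg/m³
  option W: E = 322.0 GPa, ρ = 10300 kg/m³
  option W: M = 31.3 MN·m/kg
  option X: M = 16.3 MN·m/kg
Highest index: option W.

option W, M = 31.3 MN·m/kg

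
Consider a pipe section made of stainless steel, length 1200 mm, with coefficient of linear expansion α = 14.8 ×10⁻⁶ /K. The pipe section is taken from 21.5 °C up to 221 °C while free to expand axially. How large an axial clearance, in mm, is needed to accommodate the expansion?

ΔT = 221 − 21.5 = 199.5 K.
ΔL = α·L₀·ΔT = 14.8×10⁻⁶ × 1200 mm × 199.5 K = 3.54 mm.

3.54 mm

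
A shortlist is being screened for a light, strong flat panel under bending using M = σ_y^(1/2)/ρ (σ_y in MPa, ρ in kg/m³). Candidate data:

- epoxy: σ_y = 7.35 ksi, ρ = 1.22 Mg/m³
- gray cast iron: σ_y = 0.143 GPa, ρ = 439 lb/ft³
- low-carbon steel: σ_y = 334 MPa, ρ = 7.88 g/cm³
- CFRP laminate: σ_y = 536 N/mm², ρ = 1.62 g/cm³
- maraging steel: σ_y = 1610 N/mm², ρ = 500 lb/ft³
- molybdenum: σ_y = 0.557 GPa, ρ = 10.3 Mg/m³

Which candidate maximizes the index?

CFRP laminate

In SI units:
  epoxy: σ_y = 50.68 MPa, ρ = 1220 kg/m³
  gray cast iron: σ_y = 143.0 MPa, ρ = 7032 kg/m³
  low-carbon steel: σ_y = 334.0 MPa, ρ = 7880 kg/m³
  CFRP laminate: σ_y = 536.0 MPa, ρ = 1620 kg/m³
  maraging steel: σ_y = 1610 MPa, ρ = 8009 kg/m³
  molybdenum: σ_y = 557.0 MPa, ρ = 10300 kg/m³
  CFRP laminate: M = 14.3×10⁻³
  epoxy: M = 5.84×10⁻³
  maraging steel: M = 5.01×10⁻³
  low-carbon steel: M = 2.32×10⁻³
  molybdenum: M = 2.29×10⁻³
  gray cast iron: M = 1.70×10⁻³
The maximum is for CFRP laminate.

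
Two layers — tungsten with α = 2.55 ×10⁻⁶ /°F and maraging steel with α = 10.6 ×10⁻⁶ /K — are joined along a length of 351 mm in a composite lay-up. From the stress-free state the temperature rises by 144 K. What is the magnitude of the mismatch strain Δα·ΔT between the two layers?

8.65×10⁻⁴

tungsten: α = 2.55×10⁻⁶/°F × 9/5 = 4.59×10⁻⁶/K.
Δα = |4.59 − 10.6|×10⁻⁶/K = 6.01×10⁻⁶/K.
Mismatch strain = Δα·ΔT = 6.01×10⁻⁶ × 144.0 = 8.65×10⁻⁴.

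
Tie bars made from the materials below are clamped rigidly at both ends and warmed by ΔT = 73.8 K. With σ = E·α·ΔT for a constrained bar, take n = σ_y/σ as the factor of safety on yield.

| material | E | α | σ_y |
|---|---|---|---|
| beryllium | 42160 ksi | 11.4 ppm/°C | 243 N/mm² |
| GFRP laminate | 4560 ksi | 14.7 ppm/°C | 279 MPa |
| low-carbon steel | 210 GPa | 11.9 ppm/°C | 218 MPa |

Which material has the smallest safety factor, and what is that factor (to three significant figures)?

With everything in SI (GPa, ×10⁻⁶/K, MPa):
  beryllium: E = 290.7, α = 11.4, σ_y = 243.0 → σ = 245 MPa, n = 0.994
  GFRP laminate: E = 31.44, α = 14.7, σ_y = 279.0 → σ = 34.1 MPa, n = 8.18
  low-carbon steel: E = 210.0, α = 11.9, σ_y = 218.0 → σ = 184 MPa, n = 1.18
Smallest n: beryllium with n = 0.994.

beryllium, n = 0.994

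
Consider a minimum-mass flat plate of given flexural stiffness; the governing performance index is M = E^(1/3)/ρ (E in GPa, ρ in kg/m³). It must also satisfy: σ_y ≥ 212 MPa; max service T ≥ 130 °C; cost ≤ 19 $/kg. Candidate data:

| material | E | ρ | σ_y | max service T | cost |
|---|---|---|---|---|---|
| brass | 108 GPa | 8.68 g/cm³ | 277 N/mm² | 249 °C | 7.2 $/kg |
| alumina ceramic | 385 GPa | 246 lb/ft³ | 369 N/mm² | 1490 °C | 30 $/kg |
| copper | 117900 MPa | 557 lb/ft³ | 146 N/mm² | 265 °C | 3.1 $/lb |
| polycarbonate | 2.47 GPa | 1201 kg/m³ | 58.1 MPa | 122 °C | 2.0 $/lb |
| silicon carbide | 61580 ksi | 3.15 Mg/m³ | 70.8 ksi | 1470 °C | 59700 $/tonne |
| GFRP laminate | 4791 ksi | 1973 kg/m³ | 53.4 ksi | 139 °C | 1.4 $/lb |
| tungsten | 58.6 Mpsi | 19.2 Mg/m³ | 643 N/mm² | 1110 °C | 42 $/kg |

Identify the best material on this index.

GFRP laminate

Screen on constraints: σ_y ≥ 212 MPa; max service T ≥ 130 °C; cost ≤ 19 $/kg. Survivors: brass, GFRP laminate.
Putting every candidate on a common basis:
  brass: E = 108.0 GPa, ρ = 8680 kg/m³
  GFRP laminate: E = 33.03 GPa, ρ = 1973 kg/m³
  GFRP laminate: M = 1.63×10⁻³
  brass: M = 0.549×10⁻³
Highest index: GFRP laminate.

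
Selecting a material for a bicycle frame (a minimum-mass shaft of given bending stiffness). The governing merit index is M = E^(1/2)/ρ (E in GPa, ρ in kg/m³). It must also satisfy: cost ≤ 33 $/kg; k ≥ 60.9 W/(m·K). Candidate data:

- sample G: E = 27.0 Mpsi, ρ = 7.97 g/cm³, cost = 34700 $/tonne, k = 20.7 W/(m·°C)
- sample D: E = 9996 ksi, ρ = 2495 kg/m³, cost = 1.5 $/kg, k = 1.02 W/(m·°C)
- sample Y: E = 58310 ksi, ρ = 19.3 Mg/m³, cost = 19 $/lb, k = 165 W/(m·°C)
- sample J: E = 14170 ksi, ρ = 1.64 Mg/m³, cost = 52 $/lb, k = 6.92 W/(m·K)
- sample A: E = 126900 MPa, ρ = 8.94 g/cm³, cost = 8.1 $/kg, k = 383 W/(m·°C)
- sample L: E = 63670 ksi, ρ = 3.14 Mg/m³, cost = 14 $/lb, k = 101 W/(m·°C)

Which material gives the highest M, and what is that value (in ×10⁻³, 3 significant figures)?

Screen on constraints: cost ≤ 33 $/kg; k ≥ 60.9 W/(m·K). Survivors: sample A, sample L.
In SI units:
  sample A: E = 126.9 GPa, ρ = 8940 kg/m³
  sample L: E = 439.0 GPa, ρ = 3140 kg/m³
  sample L: M = 6.67×10⁻³
  sample A: M = 1.26×10⁻³
Sample L ranks first.

sample L, M = 6.67×10⁻³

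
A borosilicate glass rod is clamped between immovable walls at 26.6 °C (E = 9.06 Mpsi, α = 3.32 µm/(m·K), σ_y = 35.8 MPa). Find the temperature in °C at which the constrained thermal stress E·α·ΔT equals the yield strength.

199 °C

E = 9.06 Mpsi = 62.47 GPa.
E·α·ΔT = 35.80 MPa ⇒ ΔT = 35.80 / (62.47×10³ × 3.32×10⁻⁶) = 172.6 K.
T = 26.6 + 172.6 = 199.2 °C.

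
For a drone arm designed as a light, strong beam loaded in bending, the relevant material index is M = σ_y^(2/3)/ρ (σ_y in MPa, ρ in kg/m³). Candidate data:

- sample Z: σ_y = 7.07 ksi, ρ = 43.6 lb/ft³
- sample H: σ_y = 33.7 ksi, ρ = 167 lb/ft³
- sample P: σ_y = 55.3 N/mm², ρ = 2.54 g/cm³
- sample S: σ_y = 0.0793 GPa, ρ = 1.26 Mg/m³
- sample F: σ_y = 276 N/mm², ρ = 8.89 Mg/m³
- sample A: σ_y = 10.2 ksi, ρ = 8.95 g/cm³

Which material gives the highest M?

Putting every candidate on a common basis:
  sample Z: σ_y = 48.75 MPa, ρ = 698.4 kg/m³
  sample H: σ_y = 232.4 MPa, ρ = 2675 kg/m³
  sample P: σ_y = 55.30 MPa, ρ = 2540 kg/m³
  sample S: σ_y = 79.30 MPa, ρ = 1260 kg/m³
  sample F: σ_y = 276.0 MPa, ρ = 8890 kg/m³
  sample A: σ_y = 70.33 MPa, ρ = 8950 kg/m³
  sample Z: M = 19.1×10⁻³
  sample S: M = 14.6×10⁻³
  sample H: M = 14.1×10⁻³
  sample P: M = 5.71×10⁻³
  sample F: M = 4.77×10⁻³
  sample A: M = 1.90×10⁻³
Sample Z ranks first.

sample Z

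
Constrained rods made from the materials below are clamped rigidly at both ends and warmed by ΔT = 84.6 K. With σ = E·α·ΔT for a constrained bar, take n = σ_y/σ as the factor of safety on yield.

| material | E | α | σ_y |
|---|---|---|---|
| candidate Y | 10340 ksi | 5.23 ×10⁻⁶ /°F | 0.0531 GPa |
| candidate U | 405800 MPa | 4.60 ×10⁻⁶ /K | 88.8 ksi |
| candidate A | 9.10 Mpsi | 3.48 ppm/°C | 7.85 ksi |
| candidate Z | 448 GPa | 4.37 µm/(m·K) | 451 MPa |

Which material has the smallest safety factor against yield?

With everything in SI (GPa, ×10⁻⁶/K, MPa):
  candidate Y: E = 71.29, α = 9.41, σ_y = 53.10 → σ = 56.8 MPa, n = 0.935
  candidate U: E = 405.8, α = 4.60, σ_y = 612.3 → σ = 158 MPa, n = 3.88
  candidate A: E = 62.74, α = 3.48, σ_y = 54.12 → σ = 18.5 MPa, n = 2.93
  candidate Z: E = 448.0, α = 4.37, σ_y = 451.0 → σ = 166 MPa, n = 2.72
The minimum is candidate Y at n = 0.935.

candidate Y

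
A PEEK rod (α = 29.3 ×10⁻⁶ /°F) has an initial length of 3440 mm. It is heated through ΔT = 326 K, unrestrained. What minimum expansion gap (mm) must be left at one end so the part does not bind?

59.1 mm

Convert α: 29.3×10⁻⁶/°F × (9/5) = 52.7×10⁻⁶/K.
ΔL = α·L₀·ΔT = 52.7×10⁻⁶ × 3440 mm × 326.0 K = 59.1 mm.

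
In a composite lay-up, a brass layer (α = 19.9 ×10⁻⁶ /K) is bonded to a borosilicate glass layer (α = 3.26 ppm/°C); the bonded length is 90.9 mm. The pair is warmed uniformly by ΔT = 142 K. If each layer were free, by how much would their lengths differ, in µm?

215 µm

Δα = |19.9 − 3.26|×10⁻⁶/K = 16.6×10⁻⁶/K.
ΔL_mismatch = Δα·L·ΔT = 16.6×10⁻⁶ × 90.9 mm × 142.0 K = 215 µm.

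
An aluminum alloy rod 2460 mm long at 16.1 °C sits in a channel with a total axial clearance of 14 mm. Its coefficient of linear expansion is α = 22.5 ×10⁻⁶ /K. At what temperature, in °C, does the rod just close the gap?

269 °C

α·L₀·ΔT = 14.0 mm ⇒ ΔT = 14.0 / (22.5×10⁻⁶ × 2460.0) = 252.9 K.
T = 16.1 + 252.9 = 269.0 °C.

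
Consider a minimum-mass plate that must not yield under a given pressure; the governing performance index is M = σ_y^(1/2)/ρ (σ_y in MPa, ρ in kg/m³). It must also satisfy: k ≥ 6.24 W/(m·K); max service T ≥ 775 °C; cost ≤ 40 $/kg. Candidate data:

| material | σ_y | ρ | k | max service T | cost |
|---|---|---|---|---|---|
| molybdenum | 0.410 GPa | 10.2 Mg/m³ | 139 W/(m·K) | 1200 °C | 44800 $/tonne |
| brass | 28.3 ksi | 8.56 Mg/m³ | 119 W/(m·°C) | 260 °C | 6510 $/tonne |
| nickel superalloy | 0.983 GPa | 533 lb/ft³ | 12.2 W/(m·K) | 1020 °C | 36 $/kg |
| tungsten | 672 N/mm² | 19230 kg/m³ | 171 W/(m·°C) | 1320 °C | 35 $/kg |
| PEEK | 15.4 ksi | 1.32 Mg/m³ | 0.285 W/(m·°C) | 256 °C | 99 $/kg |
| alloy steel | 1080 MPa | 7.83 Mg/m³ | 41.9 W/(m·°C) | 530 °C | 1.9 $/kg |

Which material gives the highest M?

Screen on constraints: k ≥ 6.24 W/(m·K); max service T ≥ 775 °C; cost ≤ 40 $/kg. Survivors: nickel superalloy, tungsten.
In SI units:
  nickel superalloy: σ_y = 983.0 MPa, ρ = 8538 kg/m³
  tungsten: σ_y = 672.0 MPa, ρ = 19230 kg/m³
  nickel superalloy: M = 3.67×10⁻³
  tungsten: M = 1.35×10⁻³
Highest index: nickel superalloy.

nickel superalloy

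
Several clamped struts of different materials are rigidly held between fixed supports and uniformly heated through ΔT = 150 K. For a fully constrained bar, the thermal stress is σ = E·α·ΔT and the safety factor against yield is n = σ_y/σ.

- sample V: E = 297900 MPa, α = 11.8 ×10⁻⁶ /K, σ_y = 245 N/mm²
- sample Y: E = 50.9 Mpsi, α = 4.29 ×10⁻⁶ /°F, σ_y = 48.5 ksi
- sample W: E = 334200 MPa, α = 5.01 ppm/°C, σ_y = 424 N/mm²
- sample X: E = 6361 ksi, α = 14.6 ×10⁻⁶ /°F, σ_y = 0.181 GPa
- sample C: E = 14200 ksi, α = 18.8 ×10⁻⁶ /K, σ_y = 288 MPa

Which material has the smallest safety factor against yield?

Per material, after unit conversion:
  sample V: E = 297.9, α = 11.8, σ_y = 245.0 → σ = 527 MPa, n = 0.465
  sample Y: E = 350.9, α = 7.72, σ_y = 334.4 → σ = 406 MPa, n = 0.823
  sample W: E = 334.2, α = 5.01, σ_y = 424.0 → σ = 251 MPa, n = 1.69
  sample X: E = 43.86, α = 26.3, σ_y = 181.0 → σ = 173 MPa, n = 1.05
  sample C: E = 97.91, α = 18.8, σ_y = 288.0 → σ = 276 MPa, n = 1.04
Sample V has the lowest safety factor, n = 0.465.

sample V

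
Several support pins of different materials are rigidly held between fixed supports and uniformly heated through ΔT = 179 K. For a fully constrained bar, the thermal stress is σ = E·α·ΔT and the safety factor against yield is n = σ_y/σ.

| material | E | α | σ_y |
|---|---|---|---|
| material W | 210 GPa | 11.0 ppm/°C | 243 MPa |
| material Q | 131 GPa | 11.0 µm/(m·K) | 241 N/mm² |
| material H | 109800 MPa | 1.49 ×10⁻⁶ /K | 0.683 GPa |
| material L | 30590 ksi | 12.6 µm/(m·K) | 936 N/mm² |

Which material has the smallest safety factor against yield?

material W

In consistent units (E in GPa, α in ×10⁻⁶/K, σ_y in MPa):
  material W: E = 210.0, α = 11.0, σ_y = 243.0 → σ = 413 MPa, n = 0.588
  material Q: E = 131.0, α = 11.0, σ_y = 241.0 → σ = 258 MPa, n = 0.934
  material H: E = 109.8, α = 1.49, σ_y = 683.0 → σ = 29.3 MPa, n = 23.3
  material L: E = 210.9, α = 12.6, σ_y = 936.0 → σ = 476 MPa, n = 1.97
Smallest n: material W with n = 0.588.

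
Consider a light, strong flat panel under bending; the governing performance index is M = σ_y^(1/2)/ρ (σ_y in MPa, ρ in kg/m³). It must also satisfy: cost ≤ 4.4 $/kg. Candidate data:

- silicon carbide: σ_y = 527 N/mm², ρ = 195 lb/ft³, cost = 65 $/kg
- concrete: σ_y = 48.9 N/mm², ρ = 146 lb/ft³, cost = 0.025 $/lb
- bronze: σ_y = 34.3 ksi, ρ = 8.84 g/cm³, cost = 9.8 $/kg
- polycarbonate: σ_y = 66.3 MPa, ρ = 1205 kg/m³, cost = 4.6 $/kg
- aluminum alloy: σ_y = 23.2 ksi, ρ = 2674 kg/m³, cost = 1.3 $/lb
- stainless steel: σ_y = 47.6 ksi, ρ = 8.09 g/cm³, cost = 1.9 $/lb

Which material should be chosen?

Screen on constraints: cost ≤ 4.4 $/kg. Survivors: concrete, aluminum alloy, stainless steel.
In SI units:
  concrete: σ_y = 48.90 MPa, ρ = 2339 kg/m³
  aluminum alloy: σ_y = 160.0 MPa, ρ = 2674 kg/m³
  stainless steel: σ_y = 328.2 MPa, ρ = 8090 kg/m³
  aluminum alloy: M = 4.73×10⁻³
  concrete: M = 2.99×10⁻³
  stainless steel: M = 2.24×10⁻³
Highest index: aluminum alloy.

aluminum alloy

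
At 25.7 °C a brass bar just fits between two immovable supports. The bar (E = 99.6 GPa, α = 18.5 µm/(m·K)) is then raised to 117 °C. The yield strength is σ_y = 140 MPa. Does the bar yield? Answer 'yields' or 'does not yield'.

yields

ΔT = 91.30 K. Constrained thermal stress σ = E·α·ΔT = 99.60×10³ MPa × 18.5×10⁻⁶ × 91.30 = 168 MPa (compressive).
Compare to σ_y = 140 MPa: σ ≥ σ_y, so it yields.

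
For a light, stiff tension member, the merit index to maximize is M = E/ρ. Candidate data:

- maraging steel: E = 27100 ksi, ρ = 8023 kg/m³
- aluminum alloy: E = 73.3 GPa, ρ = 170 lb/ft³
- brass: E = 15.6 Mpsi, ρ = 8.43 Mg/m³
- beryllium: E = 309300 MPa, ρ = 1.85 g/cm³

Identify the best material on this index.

beryllium

Convert each candidate to consistent units, then evaluate M:
  maraging steel: E = 186.8 GPa, ρ = 8023 kg/m³
  aluminum alloy: E = 73.30 GPa, ρ = 2723 kg/m³
  brass: E = 107.6 GPa, ρ = 8430 kg/m³
  beryllium: E = 309.3 GPa, ρ = 1850 kg/m³
  beryllium: M = 167 MN·m/kg
  aluminum alloy: M = 26.9 MN·m/kg
  maraging steel: M = 23.3 MN·m/kg
  brass: M = 12.8 MN·m/kg
Highest index: beryllium.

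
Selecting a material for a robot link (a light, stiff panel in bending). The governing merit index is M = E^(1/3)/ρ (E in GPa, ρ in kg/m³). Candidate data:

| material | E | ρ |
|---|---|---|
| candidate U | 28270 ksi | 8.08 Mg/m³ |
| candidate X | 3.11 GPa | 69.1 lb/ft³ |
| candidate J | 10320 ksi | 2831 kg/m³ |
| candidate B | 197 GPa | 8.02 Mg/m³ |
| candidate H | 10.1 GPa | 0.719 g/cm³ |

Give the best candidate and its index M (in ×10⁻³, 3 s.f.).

In SI units:
  candidate U: E = 194.9 GPa, ρ = 8080 kg/m³
  candidate X: E = 3.110 GPa, ρ = 1107 kg/m³
  candidate J: E = 71.15 GPa, ρ = 2831 kg/m³
  candidate B: E = 197.0 GPa, ρ = 8020 kg/m³
  candidate H: E = 10.10 GPa, ρ = 719.0 kg/m³
  candidate H: M = 3.01×10⁻³
  candidate J: M = 1.46×10⁻³
  candidate X: M = 1.32×10⁻³
  candidate B: M = 0.726×10⁻³
  candidate U: M = 0.718×10⁻³
Highest index: candidate H.

candidate H, M = 3.01×10⁻³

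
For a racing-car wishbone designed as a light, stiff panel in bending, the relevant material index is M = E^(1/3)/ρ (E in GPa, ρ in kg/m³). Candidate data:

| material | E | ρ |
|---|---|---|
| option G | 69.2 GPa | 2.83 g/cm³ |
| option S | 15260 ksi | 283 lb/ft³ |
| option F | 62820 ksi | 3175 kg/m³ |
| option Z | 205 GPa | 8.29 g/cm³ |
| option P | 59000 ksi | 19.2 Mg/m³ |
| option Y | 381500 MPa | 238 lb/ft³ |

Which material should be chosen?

After converting to SI:
  option G: E = 69.20 GPa, ρ = 2830 kg/m³
  option S: E = 105.2 GPa, ρ = 4533 kg/m³
  option F: E = 433.1 GPa, ρ = 3175 kg/m³
  option Z: E = 205.0 GPa, ρ = 8290 kg/m³
  option P: E = 406.8 GPa, ρ = 19200 kg/m³
  option Y: E = 381.5 GPa, ρ = 3812 kg/m³
  option F: M = 2.38×10⁻³
  option Y: M = 1.90×10⁻³
  option G: M = 1.45×10⁻³
  option S: M = 1.04×10⁻³
  option Z: M = 0.711×10⁻³
  option P: M = 0.386×10⁻³
Highest index: option F.

option F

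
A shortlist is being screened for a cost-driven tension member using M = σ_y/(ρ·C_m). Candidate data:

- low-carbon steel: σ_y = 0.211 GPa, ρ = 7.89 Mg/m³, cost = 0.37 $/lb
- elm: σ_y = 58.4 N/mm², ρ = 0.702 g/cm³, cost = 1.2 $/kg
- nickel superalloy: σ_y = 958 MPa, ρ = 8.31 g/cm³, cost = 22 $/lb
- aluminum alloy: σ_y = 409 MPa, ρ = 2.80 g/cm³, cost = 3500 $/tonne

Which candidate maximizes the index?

elm

Convert each candidate to consistent units, then evaluate M:
  low-carbon steel: σ_y = 211.0 MPa, ρ = 7890 kg/m³, cost = 0.8157 $/kg
  elm: σ_y = 58.40 MPa, ρ = 702.0 kg/m³, cost = 1.200 $/kg
  nickel superalloy: σ_y = 958.0 MPa, ρ = 8310 kg/m³, cost = 48.50 $/kg
  aluminum alloy: σ_y = 409.0 MPa, ρ = 2800 kg/m³, cost = 3.500 $/kg
  elm: M = 69.3 kN·m per $
  aluminum alloy: M = 41.7 kN·m per $
  low-carbon steel: M = 32.8 kN·m per $
  nickel superalloy: M = 2.38 kN·m per $
Elm has the largest M.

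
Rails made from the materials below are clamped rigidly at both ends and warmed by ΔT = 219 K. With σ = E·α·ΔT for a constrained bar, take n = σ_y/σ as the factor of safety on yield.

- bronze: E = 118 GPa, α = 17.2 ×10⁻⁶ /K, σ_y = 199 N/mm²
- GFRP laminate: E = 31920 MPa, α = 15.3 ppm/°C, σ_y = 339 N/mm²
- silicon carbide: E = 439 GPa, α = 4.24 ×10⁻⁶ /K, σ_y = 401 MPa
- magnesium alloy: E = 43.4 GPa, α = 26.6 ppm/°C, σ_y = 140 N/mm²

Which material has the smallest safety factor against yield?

bronze

In consistent units (E in GPa, α in ×10⁻⁶/K, σ_y in MPa):
  bronze: E = 118.0, α = 17.2, σ_y = 199.0 → σ = 444 MPa, n = 0.448
  GFRP laminate: E = 31.92, α = 15.3, σ_y = 339.0 → σ = 107 MPa, n = 3.17
  silicon carbide: E = 439.0, α = 4.24, σ_y = 401.0 → σ = 408 MPa, n = 0.984
  magnesium alloy: E = 43.40, α = 26.6, σ_y = 140.0 → σ = 253 MPa, n = 0.554
The minimum is bronze at n = 0.448.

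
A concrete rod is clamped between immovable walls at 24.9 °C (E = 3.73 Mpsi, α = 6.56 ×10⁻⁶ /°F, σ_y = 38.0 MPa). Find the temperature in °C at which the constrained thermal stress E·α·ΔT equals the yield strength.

150 °C

E = 3.73 Mpsi = 25.72 GPa.
α = 6.56×10⁻⁶/°F × 9/5 = 11.8×10⁻⁶/K.
E·α·ΔT = 38.00 MPa ⇒ ΔT = 38.00 / (25.72×10³ × 11.8×10⁻⁶) = 125.1 K.
T = 24.9 + 125.1 = 150.0 °C.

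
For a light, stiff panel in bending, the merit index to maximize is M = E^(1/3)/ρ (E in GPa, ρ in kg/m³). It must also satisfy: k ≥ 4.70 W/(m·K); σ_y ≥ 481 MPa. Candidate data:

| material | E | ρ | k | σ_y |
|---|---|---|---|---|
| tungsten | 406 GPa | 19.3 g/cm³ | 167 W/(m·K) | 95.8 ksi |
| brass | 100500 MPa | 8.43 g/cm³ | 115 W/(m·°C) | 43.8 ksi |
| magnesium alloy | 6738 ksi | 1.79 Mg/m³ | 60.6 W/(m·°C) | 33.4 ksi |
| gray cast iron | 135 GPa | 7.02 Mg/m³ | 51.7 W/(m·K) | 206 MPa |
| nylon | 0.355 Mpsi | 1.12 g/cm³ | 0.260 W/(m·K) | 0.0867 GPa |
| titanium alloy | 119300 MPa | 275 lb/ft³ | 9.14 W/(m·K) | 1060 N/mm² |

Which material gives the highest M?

titanium alloy

Screen on constraints: k ≥ 4.70 W/(m·K); σ_y ≥ 481 MPa. Survivors: tungsten, titanium alloy.
In SI units:
  tungsten: E = 406.0 GPa, ρ = 19300 kg/m³
  titanium alloy: E = 119.3 GPa, ρ = 4405 kg/m³
  titanium alloy: M = 1.12×10⁻³
  tungsten: M = 0.384×10⁻³
Titanium alloy ranks first.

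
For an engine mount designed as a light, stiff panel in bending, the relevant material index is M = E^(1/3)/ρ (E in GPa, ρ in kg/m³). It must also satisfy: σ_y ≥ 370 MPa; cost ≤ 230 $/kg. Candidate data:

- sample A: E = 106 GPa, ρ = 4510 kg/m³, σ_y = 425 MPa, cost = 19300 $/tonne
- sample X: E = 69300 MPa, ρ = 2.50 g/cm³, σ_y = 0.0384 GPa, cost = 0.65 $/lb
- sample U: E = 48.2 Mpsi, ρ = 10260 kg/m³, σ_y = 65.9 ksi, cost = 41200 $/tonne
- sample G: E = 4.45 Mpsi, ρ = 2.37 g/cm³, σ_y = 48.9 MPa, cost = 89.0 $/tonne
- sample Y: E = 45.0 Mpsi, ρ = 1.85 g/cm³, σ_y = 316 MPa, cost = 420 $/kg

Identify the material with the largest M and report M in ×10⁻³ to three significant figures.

Screen on constraints: σ_y ≥ 370 MPa; cost ≤ 230 $/kg. Survivors: sample A, sample U.
Convert each candidate to consistent units, then evaluate M:
  sample A: E = 106.0 GPa, ρ = 4510 kg/m³
  sample U: E = 332.3 GPa, ρ = 10260 kg/m³
  sample A: M = 1.05×10⁻³
  sample U: M = 0.675×10⁻³
The maximum is for sample A.

sample A, M = 1.05×10⁻³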